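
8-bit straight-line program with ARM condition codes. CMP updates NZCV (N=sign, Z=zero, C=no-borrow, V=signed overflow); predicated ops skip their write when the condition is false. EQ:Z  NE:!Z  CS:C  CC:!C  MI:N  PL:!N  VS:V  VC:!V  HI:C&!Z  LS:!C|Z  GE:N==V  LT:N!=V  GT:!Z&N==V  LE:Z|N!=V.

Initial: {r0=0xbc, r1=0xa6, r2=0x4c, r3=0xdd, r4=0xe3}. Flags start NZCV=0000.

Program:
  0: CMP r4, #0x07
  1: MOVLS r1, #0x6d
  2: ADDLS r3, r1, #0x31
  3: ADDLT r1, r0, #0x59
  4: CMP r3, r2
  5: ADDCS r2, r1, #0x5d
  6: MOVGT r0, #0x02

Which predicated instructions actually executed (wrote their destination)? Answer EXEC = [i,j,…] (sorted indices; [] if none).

0: ✓ CMP  NZCV=1010
1: · MOVLS
2: · ADDLS
3: ✓ ADDLT  r1←0x15
4: ✓ CMP  NZCV=1010
5: ✓ ADDCS  r2←0x72
6: · MOVGT

EXEC = [3,5]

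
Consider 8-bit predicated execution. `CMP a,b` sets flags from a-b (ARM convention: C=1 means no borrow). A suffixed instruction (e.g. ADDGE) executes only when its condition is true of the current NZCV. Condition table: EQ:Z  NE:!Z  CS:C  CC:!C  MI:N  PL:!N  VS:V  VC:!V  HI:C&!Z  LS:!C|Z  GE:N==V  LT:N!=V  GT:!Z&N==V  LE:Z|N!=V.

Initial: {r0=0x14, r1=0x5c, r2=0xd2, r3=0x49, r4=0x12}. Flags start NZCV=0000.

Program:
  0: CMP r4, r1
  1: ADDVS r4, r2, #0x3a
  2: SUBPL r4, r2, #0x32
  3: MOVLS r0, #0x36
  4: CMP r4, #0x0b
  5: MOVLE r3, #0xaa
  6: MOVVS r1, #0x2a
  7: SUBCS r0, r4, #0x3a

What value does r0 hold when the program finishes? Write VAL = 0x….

VAL = 0xd8

[0] flags=1000 → (cmp)
[1] flags=1000 VS?F → skip
[2] flags=1000 PL?F → skip
[3] flags=1000 LS?T → r0=0x36
[4] flags=0010 → (cmp)
[5] flags=0010 LE?F → skip
[6] flags=0010 VS?F → skip
[7] flags=0010 CS?T → r0=0xd8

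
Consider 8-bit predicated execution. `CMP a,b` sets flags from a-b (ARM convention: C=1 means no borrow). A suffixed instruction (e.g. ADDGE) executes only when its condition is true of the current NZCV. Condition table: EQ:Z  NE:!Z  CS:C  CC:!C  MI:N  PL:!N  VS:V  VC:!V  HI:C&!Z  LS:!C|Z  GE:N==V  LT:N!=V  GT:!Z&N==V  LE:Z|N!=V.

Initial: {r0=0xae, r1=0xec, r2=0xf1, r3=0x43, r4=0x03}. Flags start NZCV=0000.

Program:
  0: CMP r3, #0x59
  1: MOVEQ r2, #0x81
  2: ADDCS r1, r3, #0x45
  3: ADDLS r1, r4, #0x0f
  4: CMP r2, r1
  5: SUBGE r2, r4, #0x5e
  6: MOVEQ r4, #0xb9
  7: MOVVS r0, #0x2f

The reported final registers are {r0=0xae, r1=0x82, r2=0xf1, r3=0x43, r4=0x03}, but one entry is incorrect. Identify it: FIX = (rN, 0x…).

[0] flags=1000 → (cmp)
[1] flags=1000 EQ?F → skip
[2] flags=1000 CS?F → skip
[3] flags=1000 LS?T → r1=0x12
[4] flags=1010 → (cmp)
[5] flags=1010 GE?F → skip
[6] flags=1010 EQ?F → skip
[7] flags=1010 VS?F → skip

FIX = (r1, 0x12)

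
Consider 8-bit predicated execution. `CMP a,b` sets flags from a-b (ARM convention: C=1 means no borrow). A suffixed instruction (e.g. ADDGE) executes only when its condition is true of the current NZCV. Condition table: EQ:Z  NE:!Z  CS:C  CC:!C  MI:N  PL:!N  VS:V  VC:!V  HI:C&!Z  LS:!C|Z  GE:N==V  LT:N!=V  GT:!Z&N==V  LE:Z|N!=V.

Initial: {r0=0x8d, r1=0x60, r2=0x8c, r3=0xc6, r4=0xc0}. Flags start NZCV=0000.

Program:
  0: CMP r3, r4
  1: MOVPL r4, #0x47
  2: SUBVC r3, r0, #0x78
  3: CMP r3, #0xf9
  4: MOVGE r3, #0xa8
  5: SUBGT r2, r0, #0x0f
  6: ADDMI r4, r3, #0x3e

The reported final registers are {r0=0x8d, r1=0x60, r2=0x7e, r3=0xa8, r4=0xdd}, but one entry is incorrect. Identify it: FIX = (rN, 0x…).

FIX = (r4, 0x47)

[0] flags=0010 → (cmp)
[1] flags=0010 PL?T → r4=0x47
[2] flags=0010 VC?T → r3=0x15
[3] flags=0000 → (cmp)
[4] flags=0000 GE?T → r3=0xa8
[5] flags=0000 GT?T → r2=0x7e
[6] flags=0000 MI?F → skip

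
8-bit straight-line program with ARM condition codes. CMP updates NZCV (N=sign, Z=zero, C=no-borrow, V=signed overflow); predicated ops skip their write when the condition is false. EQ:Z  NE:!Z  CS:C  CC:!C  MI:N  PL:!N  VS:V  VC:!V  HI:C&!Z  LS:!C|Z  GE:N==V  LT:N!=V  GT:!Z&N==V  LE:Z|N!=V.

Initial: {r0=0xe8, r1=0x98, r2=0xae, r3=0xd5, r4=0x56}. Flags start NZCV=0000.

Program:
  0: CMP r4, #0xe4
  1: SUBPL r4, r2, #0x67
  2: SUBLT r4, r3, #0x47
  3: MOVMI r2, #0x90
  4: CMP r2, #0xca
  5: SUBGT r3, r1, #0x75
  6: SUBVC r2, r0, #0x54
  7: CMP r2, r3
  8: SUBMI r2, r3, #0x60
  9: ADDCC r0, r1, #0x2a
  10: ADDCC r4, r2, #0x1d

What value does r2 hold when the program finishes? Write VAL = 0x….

VAL = 0x75

[0] flags=0000 → (cmp)
[1] flags=0000 PL?T → r4=0x47
[2] flags=0000 LT?F → skip
[3] flags=0000 MI?F → skip
[4] flags=1000 → (cmp)
[5] flags=1000 GT?F → skip
[6] flags=1000 VC?T → r2=0x94
[7] flags=1000 → (cmp)
[8] flags=1000 MI?T → r2=0x75
[9] flags=1000 CC?T → r0=0xc2
[10] flags=1000 CC?T → r4=0x92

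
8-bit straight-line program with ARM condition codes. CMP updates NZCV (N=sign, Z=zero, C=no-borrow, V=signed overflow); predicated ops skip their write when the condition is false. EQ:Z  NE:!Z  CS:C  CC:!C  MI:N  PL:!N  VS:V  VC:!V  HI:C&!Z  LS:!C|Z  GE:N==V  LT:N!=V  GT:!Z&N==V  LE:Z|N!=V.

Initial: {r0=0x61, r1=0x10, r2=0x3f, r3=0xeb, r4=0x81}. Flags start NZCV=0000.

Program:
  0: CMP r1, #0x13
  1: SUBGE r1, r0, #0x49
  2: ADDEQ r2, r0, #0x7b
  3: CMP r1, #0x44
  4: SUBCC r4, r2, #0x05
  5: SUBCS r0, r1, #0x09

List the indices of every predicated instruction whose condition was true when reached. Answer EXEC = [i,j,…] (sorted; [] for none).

EXEC = [4]

[0] flags=1000 → (cmp)
[1] flags=1000 GE?F → skip
[2] flags=1000 EQ?F → skip
[3] flags=1000 → (cmp)
[4] flags=1000 CC?T → r4=0x3a
[5] flags=1000 CS?F → skip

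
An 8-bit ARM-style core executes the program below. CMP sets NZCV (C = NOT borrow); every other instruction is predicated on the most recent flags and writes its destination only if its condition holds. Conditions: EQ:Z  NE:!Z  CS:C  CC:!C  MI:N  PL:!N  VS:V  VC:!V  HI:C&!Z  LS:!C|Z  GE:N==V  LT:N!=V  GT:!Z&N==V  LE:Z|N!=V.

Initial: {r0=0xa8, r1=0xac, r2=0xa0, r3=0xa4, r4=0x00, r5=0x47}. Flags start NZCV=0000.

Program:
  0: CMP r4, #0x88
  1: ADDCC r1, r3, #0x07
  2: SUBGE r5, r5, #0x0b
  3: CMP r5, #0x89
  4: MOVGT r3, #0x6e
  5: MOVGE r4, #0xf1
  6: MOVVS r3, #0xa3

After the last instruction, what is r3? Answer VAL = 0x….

VAL = 0xa3

[0] flags=0000 → (cmp)
[1] flags=0000 CC?T → r1=0xab
[2] flags=0000 GE?T → r5=0x3c
[3] flags=1001 → (cmp)
[4] flags=1001 GT?T → r3=0x6e
[5] flags=1001 GE?T → r4=0xf1
[6] flags=1001 VS?T → r3=0xa3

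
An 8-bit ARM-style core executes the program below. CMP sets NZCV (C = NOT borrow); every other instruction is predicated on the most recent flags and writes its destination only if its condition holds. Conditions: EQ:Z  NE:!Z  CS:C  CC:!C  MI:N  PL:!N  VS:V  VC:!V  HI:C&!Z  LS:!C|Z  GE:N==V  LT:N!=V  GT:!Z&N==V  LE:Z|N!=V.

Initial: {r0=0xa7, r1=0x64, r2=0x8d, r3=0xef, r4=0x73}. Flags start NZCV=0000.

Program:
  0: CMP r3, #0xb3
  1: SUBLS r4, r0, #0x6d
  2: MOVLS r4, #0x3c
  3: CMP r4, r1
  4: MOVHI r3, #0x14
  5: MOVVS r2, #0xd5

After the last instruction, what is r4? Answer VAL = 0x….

[0] flags=0010 → (cmp)
[1] flags=0010 LS?F → skip
[2] flags=0010 LS?F → skip
[3] flags=0010 → (cmp)
[4] flags=0010 HI?T → r3=0x14
[5] flags=0010 VS?F → skip

VAL = 0x73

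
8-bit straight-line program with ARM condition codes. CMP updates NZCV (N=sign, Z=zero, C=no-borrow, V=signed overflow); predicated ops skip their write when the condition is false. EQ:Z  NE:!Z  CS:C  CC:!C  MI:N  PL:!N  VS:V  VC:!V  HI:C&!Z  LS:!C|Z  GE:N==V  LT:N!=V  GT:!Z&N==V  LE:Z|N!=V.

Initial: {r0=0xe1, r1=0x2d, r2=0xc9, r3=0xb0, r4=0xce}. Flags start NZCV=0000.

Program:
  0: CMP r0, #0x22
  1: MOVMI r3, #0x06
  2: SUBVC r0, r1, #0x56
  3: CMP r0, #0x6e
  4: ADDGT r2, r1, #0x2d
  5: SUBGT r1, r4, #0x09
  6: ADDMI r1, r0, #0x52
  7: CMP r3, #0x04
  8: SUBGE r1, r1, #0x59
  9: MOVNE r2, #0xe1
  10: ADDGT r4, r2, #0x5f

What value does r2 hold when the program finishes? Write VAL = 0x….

0: ✓ CMP  NZCV=1010
1: ✓ MOVMI  r3←0x06
2: ✓ SUBVC  r0←0xd7
3: ✓ CMP  NZCV=0011
4: · ADDGT
5: · SUBGT
6: · ADDMI
7: ✓ CMP  NZCV=0010
8: ✓ SUBGE  r1←0xd4
9: ✓ MOVNE  r2←0xe1
10: ✓ ADDGT  r4←0x40

VAL = 0xe1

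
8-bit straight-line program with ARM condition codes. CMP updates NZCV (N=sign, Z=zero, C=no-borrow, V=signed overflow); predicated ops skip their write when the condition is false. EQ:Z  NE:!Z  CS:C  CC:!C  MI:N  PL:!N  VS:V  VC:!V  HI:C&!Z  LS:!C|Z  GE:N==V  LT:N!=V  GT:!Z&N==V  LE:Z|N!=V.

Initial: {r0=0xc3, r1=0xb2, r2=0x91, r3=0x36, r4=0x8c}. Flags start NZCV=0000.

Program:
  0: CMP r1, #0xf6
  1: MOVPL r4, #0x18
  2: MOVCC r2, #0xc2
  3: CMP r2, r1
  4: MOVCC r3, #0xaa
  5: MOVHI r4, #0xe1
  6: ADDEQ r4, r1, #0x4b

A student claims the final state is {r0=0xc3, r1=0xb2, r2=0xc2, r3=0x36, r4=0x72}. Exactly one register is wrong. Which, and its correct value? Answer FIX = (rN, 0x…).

FIX = (r4, 0xe1)

0: ✓ CMP  NZCV=1000
1: · MOVPL
2: ✓ MOVCC  r2←0xc2
3: ✓ CMP  NZCV=0010
4: · MOVCC
5: ✓ MOVHI  r4←0xe1
6: · ADDEQ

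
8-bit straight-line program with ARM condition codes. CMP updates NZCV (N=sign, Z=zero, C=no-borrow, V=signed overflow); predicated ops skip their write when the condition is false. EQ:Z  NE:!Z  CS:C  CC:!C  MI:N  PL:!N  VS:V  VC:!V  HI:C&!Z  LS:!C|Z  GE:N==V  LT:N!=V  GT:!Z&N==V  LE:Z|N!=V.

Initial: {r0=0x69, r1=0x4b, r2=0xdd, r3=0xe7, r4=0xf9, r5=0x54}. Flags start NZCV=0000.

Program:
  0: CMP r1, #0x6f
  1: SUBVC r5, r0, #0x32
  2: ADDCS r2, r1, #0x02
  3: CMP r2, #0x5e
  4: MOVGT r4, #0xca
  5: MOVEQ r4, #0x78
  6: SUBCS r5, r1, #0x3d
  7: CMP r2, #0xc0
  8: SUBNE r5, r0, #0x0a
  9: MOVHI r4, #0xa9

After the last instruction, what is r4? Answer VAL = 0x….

VAL = 0xa9

[0] flags=1000 → (cmp)
[1] flags=1000 VC?T → r5=0x37
[2] flags=1000 CS?F → skip
[3] flags=0011 → (cmp)
[4] flags=0011 GT?F → skip
[5] flags=0011 EQ?F → skip
[6] flags=0011 CS?T → r5=0x0e
[7] flags=0010 → (cmp)
[8] flags=0010 NE?T → r5=0x5f
[9] flags=0010 HI?T → r4=0xa9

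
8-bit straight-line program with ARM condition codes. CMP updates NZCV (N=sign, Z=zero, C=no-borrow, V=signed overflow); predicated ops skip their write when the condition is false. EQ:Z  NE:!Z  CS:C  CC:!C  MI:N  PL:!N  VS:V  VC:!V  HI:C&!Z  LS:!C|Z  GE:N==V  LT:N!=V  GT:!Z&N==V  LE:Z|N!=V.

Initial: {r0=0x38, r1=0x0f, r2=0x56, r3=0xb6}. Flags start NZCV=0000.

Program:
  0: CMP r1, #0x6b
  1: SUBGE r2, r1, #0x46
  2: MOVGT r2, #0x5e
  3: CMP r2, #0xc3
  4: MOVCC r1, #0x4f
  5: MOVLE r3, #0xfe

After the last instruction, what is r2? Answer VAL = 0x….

VAL = 0x56

0: ✓ CMP  NZCV=1000
1: · SUBGE
2: · MOVGT
3: ✓ CMP  NZCV=1001
4: ✓ MOVCC  r1←0x4f
5: · MOVLE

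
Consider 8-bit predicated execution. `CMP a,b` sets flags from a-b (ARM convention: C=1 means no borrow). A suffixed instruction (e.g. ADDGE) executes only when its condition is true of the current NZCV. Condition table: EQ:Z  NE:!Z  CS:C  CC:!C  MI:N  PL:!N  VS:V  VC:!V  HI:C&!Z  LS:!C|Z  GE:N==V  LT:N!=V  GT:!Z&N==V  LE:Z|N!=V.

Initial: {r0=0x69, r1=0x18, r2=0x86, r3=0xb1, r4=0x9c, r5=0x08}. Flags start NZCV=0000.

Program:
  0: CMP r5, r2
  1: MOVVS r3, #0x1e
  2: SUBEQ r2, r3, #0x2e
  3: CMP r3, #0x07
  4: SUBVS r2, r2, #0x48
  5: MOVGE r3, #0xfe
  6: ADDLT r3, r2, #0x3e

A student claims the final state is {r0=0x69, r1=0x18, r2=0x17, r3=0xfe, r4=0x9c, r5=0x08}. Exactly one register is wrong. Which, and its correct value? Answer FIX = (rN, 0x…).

[0] flags=1001 → (cmp)
[1] flags=1001 VS?T → r3=0x1e
[2] flags=1001 EQ?F → skip
[3] flags=0010 → (cmp)
[4] flags=0010 VS?F → skip
[5] flags=0010 GE?T → r3=0xfe
[6] flags=0010 LT?F → skip

FIX = (r2, 0x86)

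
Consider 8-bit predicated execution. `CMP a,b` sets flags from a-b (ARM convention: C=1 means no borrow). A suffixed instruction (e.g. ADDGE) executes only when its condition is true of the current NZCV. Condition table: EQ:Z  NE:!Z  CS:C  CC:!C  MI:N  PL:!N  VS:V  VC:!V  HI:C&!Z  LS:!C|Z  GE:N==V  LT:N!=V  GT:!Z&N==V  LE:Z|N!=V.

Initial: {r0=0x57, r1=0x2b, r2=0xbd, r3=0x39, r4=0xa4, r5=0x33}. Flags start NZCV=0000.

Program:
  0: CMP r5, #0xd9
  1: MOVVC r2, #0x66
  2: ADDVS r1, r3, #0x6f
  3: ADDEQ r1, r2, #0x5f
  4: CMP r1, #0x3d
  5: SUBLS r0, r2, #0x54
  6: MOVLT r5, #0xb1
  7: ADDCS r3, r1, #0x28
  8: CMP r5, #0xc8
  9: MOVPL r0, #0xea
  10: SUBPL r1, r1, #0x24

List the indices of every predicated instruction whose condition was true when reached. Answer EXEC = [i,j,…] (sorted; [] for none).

EXEC = [1,5,6]

0: ✓ CMP  NZCV=0000
1: ✓ MOVVC  r2←0x66
2: · ADDVS
3: · ADDEQ
4: ✓ CMP  NZCV=1000
5: ✓ SUBLS  r0←0x12
6: ✓ MOVLT  r5←0xb1
7: · ADDCS
8: ✓ CMP  NZCV=1000
9: · MOVPL
10: · SUBPL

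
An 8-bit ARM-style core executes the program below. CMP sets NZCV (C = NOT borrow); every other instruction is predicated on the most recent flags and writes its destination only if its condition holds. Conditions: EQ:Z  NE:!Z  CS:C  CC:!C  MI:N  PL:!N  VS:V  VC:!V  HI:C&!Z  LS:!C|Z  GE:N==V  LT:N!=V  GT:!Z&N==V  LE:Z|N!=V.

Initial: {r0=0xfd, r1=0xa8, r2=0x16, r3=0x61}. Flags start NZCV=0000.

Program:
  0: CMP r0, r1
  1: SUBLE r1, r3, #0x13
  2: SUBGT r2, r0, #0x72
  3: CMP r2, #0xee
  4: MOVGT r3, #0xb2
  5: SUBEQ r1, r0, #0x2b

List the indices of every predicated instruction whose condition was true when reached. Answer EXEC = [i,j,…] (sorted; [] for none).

0: ✓ CMP  NZCV=0010
1: · SUBLE
2: ✓ SUBGT  r2←0x8b
3: ✓ CMP  NZCV=1000
4: · MOVGT
5: · SUBEQ

EXEC = [2]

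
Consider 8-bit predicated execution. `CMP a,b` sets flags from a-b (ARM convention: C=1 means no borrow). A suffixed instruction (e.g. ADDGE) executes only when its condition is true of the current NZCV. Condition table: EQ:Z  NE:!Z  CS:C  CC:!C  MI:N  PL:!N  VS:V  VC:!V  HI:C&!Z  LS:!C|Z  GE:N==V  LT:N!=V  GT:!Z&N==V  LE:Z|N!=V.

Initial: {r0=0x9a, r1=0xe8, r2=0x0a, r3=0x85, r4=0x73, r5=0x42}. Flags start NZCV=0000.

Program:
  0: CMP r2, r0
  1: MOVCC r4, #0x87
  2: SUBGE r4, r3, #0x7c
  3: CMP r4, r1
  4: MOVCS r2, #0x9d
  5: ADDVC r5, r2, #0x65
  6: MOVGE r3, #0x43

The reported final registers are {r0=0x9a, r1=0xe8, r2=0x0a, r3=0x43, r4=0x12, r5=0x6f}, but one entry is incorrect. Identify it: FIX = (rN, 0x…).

FIX = (r4, 0x09)

[0] flags=0000 → (cmp)
[1] flags=0000 CC?T → r4=0x87
[2] flags=0000 GE?T → r4=0x09
[3] flags=0000 → (cmp)
[4] flags=0000 CS?F → skip
[5] flags=0000 VC?T → r5=0x6f
[6] flags=0000 GE?T → r3=0x43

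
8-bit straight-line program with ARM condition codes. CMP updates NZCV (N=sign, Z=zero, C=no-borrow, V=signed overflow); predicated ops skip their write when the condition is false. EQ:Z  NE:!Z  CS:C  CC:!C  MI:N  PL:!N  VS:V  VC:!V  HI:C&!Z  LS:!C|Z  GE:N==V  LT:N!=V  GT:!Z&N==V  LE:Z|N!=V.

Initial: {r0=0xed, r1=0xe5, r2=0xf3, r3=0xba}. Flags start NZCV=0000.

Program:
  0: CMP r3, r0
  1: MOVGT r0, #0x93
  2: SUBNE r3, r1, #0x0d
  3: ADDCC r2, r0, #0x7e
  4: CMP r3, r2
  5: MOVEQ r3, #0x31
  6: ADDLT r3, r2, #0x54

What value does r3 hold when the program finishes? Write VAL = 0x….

VAL = 0xbf

0: ✓ CMP  NZCV=1000
1: · MOVGT
2: ✓ SUBNE  r3←0xd8
3: ✓ ADDCC  r2←0x6b
4: ✓ CMP  NZCV=0011
5: · MOVEQ
6: ✓ ADDLT  r3←0xbf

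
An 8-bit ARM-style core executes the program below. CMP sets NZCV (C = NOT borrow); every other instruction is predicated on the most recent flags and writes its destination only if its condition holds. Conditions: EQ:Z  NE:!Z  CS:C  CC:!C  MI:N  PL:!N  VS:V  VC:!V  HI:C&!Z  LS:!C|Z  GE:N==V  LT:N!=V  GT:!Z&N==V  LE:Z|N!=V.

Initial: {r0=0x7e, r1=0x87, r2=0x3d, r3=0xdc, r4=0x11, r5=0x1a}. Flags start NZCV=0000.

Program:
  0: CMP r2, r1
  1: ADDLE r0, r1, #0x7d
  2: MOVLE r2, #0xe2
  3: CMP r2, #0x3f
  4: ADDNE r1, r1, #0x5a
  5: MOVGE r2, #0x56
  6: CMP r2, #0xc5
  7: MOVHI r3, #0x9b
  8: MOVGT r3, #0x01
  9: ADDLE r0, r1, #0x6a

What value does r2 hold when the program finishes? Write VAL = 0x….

[0] flags=1001 → (cmp)
[1] flags=1001 LE?F → skip
[2] flags=1001 LE?F → skip
[3] flags=1000 → (cmp)
[4] flags=1000 NE?T → r1=0xe1
[5] flags=1000 GE?F → skip
[6] flags=0000 → (cmp)
[7] flags=0000 HI?F → skip
[8] flags=0000 GT?T → r3=0x01
[9] flags=0000 LE?F → skip

VAL = 0x3d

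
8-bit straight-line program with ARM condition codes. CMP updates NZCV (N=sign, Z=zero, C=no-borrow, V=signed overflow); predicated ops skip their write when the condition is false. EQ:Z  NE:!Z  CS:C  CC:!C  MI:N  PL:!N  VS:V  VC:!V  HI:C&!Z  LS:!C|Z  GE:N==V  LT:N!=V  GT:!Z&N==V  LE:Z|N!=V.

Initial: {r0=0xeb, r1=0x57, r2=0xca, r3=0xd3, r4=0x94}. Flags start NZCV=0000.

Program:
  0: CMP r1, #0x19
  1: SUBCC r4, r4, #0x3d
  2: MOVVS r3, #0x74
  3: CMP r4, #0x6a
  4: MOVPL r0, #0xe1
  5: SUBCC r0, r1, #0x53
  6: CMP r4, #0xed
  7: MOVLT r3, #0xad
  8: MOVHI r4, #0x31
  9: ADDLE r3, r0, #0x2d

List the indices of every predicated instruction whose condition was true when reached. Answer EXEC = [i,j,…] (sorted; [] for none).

[0] flags=0010 → (cmp)
[1] flags=0010 CC?F → skip
[2] flags=0010 VS?F → skip
[3] flags=0011 → (cmp)
[4] flags=0011 PL?T → r0=0xe1
[5] flags=0011 CC?F → skip
[6] flags=1000 → (cmp)
[7] flags=1000 LT?T → r3=0xad
[8] flags=1000 HI?F → skip
[9] flags=1000 LE?T → r3=0x0e

EXEC = [4,7,9]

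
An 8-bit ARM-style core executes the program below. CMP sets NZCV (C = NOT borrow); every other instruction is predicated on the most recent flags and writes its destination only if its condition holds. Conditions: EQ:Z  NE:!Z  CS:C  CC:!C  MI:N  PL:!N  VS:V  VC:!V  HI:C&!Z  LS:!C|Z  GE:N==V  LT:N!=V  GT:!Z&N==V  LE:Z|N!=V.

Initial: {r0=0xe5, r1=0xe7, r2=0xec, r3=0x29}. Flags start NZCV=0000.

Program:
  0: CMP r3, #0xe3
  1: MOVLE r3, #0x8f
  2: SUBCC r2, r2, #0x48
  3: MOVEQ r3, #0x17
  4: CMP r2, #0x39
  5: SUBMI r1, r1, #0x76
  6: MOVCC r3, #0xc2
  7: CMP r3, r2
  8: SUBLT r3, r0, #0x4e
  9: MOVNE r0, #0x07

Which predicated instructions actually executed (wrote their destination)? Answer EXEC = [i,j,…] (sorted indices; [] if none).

EXEC = [2,9]

[0] flags=0000 → (cmp)
[1] flags=0000 LE?F → skip
[2] flags=0000 CC?T → r2=0xa4
[3] flags=0000 EQ?F → skip
[4] flags=0011 → (cmp)
[5] flags=0011 MI?F → skip
[6] flags=0011 CC?F → skip
[7] flags=1001 → (cmp)
[8] flags=1001 LT?F → skip
[9] flags=1001 NE?T → r0=0x07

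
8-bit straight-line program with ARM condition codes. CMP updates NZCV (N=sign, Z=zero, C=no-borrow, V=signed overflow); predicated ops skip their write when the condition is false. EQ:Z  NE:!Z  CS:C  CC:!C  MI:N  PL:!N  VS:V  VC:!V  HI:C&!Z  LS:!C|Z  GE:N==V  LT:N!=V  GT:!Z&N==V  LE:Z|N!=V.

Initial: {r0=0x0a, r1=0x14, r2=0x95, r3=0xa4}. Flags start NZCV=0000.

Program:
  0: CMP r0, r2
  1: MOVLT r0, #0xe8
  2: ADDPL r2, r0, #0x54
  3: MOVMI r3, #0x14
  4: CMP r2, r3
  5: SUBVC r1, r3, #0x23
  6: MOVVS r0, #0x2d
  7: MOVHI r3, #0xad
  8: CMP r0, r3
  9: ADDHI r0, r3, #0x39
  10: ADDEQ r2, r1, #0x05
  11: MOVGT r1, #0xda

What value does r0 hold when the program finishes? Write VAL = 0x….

[0] flags=0000 → (cmp)
[1] flags=0000 LT?F → skip
[2] flags=0000 PL?T → r2=0x5e
[3] flags=0000 MI?F → skip
[4] flags=1001 → (cmp)
[5] flags=1001 VC?F → skip
[6] flags=1001 VS?T → r0=0x2d
[7] flags=1001 HI?F → skip
[8] flags=1001 → (cmp)
[9] flags=1001 HI?F → skip
[10] flags=1001 EQ?F → skip
[11] flags=1001 GT?T → r1=0xda

VAL = 0x2d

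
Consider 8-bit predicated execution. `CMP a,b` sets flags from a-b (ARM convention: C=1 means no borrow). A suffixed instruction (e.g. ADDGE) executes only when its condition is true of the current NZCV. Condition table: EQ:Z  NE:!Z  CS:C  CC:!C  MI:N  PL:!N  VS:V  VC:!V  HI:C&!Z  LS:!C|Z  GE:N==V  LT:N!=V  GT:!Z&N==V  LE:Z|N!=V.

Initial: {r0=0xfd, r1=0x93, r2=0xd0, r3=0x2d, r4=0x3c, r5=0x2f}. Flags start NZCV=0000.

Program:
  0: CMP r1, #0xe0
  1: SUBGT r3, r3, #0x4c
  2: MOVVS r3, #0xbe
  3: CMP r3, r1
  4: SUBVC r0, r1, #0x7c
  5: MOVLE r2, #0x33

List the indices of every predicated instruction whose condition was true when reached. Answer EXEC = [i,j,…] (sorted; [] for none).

0: ✓ CMP  NZCV=1000
1: · SUBGT
2: · MOVVS
3: ✓ CMP  NZCV=1001
4: · SUBVC
5: · MOVLE

EXEC = []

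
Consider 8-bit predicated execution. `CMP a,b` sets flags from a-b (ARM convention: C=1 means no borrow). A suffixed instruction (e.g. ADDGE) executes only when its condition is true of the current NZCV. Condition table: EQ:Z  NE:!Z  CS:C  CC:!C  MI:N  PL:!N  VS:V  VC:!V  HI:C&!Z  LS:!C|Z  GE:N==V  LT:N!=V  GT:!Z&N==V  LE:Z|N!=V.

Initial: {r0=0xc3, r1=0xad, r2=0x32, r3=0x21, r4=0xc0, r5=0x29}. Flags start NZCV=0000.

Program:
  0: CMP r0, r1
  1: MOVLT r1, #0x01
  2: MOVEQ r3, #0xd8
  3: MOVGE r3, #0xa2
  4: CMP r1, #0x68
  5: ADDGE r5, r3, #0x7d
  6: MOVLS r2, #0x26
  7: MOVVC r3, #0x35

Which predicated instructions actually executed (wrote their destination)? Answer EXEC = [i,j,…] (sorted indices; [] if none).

EXEC = [3]

0: ✓ CMP  NZCV=0010
1: · MOVLT
2: · MOVEQ
3: ✓ MOVGE  r3←0xa2
4: ✓ CMP  NZCV=0011
5: · ADDGE
6: · MOVLS
7: · MOVVC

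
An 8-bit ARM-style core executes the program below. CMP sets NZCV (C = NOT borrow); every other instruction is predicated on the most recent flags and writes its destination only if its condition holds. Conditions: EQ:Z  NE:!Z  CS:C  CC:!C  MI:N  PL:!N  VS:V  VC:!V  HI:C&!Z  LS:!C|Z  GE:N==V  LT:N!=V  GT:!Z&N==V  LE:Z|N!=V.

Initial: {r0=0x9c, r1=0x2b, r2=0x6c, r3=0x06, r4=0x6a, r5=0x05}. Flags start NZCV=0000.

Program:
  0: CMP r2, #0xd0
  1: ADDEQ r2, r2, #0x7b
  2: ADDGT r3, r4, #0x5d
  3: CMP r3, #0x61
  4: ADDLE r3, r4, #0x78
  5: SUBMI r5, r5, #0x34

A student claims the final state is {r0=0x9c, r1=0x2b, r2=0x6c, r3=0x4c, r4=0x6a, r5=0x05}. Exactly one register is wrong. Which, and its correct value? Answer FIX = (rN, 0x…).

[0] flags=1001 → (cmp)
[1] flags=1001 EQ?F → skip
[2] flags=1001 GT?T → r3=0xc7
[3] flags=0011 → (cmp)
[4] flags=0011 LE?T → r3=0xe2
[5] flags=0011 MI?F → skip

FIX = (r3, 0xe2)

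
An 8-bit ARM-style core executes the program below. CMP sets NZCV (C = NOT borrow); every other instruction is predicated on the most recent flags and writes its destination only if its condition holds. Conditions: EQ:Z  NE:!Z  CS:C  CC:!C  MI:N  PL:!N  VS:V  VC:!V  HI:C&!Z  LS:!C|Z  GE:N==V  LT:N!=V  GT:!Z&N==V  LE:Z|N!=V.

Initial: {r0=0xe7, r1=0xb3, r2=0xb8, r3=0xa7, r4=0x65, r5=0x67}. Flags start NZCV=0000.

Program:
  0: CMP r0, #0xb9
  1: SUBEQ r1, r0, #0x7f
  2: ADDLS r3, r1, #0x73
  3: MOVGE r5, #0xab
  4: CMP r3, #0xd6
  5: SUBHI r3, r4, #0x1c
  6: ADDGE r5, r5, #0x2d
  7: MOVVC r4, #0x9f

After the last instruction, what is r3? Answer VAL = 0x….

[0] flags=0010 → (cmp)
[1] flags=0010 EQ?F → skip
[2] flags=0010 LS?F → skip
[3] flags=0010 GE?T → r5=0xab
[4] flags=1000 → (cmp)
[5] flags=1000 HI?F → skip
[6] flags=1000 GE?F → skip
[7] flags=1000 VC?T → r4=0x9f

VAL = 0xa7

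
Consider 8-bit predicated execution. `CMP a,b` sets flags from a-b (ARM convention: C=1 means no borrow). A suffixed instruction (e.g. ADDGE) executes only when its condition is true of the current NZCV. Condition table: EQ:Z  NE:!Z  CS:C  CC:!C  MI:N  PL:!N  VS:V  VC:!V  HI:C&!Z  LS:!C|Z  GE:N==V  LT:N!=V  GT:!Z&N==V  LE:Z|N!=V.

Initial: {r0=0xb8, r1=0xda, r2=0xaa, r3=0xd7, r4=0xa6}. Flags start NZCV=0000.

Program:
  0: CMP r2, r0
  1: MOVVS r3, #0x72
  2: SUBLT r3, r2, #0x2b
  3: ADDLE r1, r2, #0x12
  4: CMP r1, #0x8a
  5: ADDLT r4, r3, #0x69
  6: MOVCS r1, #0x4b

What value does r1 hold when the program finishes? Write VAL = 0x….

VAL = 0x4b

0: ✓ CMP  NZCV=1000
1: · MOVVS
2: ✓ SUBLT  r3←0x7f
3: ✓ ADDLE  r1←0xbc
4: ✓ CMP  NZCV=0010
5: · ADDLT
6: ✓ MOVCS  r1←0x4b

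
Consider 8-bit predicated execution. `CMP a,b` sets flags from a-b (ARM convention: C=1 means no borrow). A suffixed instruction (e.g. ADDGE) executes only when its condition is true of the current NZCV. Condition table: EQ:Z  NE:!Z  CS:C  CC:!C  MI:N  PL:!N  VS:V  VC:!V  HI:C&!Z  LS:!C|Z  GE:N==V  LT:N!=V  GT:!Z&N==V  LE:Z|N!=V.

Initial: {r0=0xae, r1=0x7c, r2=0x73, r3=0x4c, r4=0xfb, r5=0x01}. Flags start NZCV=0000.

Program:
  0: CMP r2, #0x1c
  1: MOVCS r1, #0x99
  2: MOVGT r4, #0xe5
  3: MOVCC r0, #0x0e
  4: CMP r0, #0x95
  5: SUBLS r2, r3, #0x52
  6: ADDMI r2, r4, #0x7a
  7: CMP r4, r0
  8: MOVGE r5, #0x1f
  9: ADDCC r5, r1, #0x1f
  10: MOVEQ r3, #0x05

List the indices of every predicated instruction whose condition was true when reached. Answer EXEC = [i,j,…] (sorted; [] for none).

EXEC = [1,2,8]

0: ✓ CMP  NZCV=0010
1: ✓ MOVCS  r1←0x99
2: ✓ MOVGT  r4←0xe5
3: · MOVCC
4: ✓ CMP  NZCV=0010
5: · SUBLS
6: · ADDMI
7: ✓ CMP  NZCV=0010
8: ✓ MOVGE  r5←0x1f
9: · ADDCC
10: · MOVEQ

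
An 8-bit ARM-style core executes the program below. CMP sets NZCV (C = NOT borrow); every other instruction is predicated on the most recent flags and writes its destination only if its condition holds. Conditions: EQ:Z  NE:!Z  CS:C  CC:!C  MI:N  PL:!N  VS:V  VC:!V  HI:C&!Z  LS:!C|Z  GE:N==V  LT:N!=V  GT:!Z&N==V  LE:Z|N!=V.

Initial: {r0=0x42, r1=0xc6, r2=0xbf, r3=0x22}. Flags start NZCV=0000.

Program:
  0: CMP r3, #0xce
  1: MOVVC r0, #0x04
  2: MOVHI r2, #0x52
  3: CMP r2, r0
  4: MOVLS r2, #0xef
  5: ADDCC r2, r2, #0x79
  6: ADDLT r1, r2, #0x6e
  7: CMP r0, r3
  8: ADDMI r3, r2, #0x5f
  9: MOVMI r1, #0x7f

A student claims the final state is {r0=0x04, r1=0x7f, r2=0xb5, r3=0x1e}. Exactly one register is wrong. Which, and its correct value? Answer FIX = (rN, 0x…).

0: ✓ CMP  NZCV=0000
1: ✓ MOVVC  r0←0x04
2: · MOVHI
3: ✓ CMP  NZCV=1010
4: · MOVLS
5: · ADDCC
6: ✓ ADDLT  r1←0x2d
7: ✓ CMP  NZCV=1000
8: ✓ ADDMI  r3←0x1e
9: ✓ MOVMI  r1←0x7f

FIX = (r2, 0xbf)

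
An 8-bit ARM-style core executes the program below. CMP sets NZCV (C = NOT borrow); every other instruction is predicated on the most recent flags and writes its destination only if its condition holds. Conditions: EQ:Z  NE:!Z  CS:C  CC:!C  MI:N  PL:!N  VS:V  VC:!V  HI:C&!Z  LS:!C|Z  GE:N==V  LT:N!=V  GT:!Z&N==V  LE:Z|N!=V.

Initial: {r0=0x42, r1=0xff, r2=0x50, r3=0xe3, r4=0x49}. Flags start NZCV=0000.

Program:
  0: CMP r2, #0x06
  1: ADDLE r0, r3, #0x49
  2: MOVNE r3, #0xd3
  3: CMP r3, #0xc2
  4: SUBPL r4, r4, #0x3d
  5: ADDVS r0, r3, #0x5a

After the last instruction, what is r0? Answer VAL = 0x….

VAL = 0x42

[0] flags=0010 → (cmp)
[1] flags=0010 LE?F → skip
[2] flags=0010 NE?T → r3=0xd3
[3] flags=0010 → (cmp)
[4] flags=0010 PL?T → r4=0x0c
[5] flags=0010 VS?F → skip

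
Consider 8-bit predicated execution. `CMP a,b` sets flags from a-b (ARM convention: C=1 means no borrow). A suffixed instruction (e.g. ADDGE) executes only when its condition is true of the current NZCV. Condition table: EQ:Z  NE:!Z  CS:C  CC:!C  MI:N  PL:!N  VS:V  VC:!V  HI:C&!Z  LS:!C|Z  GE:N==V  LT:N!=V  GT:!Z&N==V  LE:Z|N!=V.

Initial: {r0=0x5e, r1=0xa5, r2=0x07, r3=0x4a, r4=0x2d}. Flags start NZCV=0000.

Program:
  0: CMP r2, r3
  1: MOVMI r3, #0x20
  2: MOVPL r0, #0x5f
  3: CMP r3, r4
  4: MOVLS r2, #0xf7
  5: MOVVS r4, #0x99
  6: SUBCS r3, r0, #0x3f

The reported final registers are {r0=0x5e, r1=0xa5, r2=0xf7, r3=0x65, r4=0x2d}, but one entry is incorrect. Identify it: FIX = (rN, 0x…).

FIX = (r3, 0x20)

[0] flags=1000 → (cmp)
[1] flags=1000 MI?T → r3=0x20
[2] flags=1000 PL?F → skip
[3] flags=1000 → (cmp)
[4] flags=1000 LS?T → r2=0xf7
[5] flags=1000 VS?F → skip
[6] flags=1000 CS?F → skip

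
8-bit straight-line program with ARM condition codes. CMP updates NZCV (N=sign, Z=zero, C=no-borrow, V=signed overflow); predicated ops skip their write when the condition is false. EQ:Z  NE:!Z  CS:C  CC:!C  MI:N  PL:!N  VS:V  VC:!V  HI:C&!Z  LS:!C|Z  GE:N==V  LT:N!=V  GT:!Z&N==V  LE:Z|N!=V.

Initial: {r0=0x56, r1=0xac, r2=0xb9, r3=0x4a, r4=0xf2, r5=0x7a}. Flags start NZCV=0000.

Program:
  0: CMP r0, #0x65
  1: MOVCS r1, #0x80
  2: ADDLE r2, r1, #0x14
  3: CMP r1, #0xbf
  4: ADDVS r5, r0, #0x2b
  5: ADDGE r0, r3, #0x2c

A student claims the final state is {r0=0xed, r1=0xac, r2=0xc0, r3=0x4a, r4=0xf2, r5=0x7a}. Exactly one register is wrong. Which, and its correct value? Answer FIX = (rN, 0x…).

FIX = (r0, 0x56)

[0] flags=1000 → (cmp)
[1] flags=1000 CS?F → skip
[2] flags=1000 LE?T → r2=0xc0
[3] flags=1000 → (cmp)
[4] flags=1000 VS?F → skip
[5] flags=1000 GE?F → skip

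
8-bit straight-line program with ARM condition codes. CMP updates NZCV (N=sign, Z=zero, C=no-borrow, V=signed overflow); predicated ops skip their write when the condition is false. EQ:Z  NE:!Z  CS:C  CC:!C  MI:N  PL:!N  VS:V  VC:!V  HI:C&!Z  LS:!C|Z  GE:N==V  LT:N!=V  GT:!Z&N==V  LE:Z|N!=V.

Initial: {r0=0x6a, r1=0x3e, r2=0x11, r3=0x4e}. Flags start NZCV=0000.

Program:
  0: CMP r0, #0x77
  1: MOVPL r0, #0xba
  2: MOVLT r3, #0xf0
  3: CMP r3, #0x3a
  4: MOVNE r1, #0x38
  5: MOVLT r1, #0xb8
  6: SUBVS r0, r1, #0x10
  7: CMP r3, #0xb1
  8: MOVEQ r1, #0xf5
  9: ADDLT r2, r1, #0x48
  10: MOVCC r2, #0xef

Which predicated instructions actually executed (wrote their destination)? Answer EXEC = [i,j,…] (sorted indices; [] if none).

EXEC = [2,4,5]

[0] flags=1000 → (cmp)
[1] flags=1000 PL?F → skip
[2] flags=1000 LT?T → r3=0xf0
[3] flags=1010 → (cmp)
[4] flags=1010 NE?T → r1=0x38
[5] flags=1010 LT?T → r1=0xb8
[6] flags=1010 VS?F → skip
[7] flags=0010 → (cmp)
[8] flags=0010 EQ?F → skip
[9] flags=0010 LT?F → skip
[10] flags=0010 CC?F → skip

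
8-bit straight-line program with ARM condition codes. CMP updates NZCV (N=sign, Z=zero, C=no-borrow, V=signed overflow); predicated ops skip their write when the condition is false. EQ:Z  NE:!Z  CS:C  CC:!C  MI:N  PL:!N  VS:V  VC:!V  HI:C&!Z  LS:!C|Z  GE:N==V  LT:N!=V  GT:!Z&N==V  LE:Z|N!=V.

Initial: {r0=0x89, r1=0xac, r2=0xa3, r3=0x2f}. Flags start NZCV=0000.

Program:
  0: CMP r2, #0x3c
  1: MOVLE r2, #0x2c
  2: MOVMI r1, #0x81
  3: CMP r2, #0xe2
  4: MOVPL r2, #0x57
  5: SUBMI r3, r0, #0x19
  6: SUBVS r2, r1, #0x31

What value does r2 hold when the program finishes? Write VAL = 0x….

VAL = 0x57

[0] flags=0011 → (cmp)
[1] flags=0011 LE?T → r2=0x2c
[2] flags=0011 MI?F → skip
[3] flags=0000 → (cmp)
[4] flags=0000 PL?T → r2=0x57
[5] flags=0000 MI?F → skip
[6] flags=0000 VS?F → skip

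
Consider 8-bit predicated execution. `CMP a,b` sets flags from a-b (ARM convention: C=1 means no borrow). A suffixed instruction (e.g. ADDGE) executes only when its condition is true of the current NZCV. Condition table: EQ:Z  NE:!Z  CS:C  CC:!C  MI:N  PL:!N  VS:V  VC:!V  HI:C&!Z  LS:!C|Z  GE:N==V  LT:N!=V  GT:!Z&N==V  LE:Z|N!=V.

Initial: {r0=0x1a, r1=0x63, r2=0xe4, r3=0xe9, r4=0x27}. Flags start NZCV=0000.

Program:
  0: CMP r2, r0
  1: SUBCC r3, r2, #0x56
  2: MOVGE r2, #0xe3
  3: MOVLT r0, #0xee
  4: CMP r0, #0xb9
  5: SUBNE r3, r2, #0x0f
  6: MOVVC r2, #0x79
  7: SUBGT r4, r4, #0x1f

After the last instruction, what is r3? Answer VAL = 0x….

0: ✓ CMP  NZCV=1010
1: · SUBCC
2: · MOVGE
3: ✓ MOVLT  r0←0xee
4: ✓ CMP  NZCV=0010
5: ✓ SUBNE  r3←0xd5
6: ✓ MOVVC  r2←0x79
7: ✓ SUBGT  r4←0x08

VAL = 0xd5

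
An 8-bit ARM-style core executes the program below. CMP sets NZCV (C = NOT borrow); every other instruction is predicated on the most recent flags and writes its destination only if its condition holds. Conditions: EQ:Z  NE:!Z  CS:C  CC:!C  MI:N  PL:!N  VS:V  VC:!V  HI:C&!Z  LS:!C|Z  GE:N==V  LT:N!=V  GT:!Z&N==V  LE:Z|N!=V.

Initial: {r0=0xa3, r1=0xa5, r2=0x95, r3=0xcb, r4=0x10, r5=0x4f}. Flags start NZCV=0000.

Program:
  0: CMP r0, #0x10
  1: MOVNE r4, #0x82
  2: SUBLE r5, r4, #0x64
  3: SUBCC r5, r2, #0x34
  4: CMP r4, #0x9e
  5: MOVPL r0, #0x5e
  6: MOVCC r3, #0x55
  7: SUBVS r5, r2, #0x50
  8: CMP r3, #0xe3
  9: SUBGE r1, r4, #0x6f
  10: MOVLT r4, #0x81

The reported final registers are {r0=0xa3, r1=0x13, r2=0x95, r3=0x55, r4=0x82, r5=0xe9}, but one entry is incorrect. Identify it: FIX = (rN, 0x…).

FIX = (r5, 0x1e)

[0] flags=1010 → (cmp)
[1] flags=1010 NE?T → r4=0x82
[2] flags=1010 LE?T → r5=0x1e
[3] flags=1010 CC?F → skip
[4] flags=1000 → (cmp)
[5] flags=1000 PL?F → skip
[6] flags=1000 CC?T → r3=0x55
[7] flags=1000 VS?F → skip
[8] flags=0000 → (cmp)
[9] flags=0000 GE?T → r1=0x13
[10] flags=0000 LT?F → skip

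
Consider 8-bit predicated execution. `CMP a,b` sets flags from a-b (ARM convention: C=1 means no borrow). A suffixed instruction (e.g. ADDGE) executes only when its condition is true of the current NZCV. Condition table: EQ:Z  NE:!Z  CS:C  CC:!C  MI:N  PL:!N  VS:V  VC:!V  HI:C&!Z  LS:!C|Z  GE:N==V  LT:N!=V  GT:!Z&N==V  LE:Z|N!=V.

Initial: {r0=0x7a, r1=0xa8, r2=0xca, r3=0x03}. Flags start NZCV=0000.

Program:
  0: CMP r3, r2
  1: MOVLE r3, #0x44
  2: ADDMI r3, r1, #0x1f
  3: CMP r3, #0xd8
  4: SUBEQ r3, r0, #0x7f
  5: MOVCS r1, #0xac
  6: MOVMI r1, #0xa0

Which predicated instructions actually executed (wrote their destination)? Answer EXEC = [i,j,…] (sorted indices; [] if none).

0: ✓ CMP  NZCV=0000
1: · MOVLE
2: · ADDMI
3: ✓ CMP  NZCV=0000
4: · SUBEQ
5: · MOVCS
6: · MOVMI

EXEC = []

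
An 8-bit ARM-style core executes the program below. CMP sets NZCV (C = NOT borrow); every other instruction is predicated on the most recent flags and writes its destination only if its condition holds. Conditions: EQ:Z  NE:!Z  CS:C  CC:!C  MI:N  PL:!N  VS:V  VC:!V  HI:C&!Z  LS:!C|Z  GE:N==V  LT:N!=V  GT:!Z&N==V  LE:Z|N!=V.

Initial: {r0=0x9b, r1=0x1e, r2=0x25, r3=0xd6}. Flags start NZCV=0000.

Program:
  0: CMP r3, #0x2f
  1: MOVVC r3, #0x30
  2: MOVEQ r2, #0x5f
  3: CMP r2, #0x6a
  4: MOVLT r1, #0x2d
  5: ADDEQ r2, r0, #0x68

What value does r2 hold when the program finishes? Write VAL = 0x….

VAL = 0x25

0: ✓ CMP  NZCV=1010
1: ✓ MOVVC  r3←0x30
2: · MOVEQ
3: ✓ CMP  NZCV=1000
4: ✓ MOVLT  r1←0x2d
5: · ADDEQ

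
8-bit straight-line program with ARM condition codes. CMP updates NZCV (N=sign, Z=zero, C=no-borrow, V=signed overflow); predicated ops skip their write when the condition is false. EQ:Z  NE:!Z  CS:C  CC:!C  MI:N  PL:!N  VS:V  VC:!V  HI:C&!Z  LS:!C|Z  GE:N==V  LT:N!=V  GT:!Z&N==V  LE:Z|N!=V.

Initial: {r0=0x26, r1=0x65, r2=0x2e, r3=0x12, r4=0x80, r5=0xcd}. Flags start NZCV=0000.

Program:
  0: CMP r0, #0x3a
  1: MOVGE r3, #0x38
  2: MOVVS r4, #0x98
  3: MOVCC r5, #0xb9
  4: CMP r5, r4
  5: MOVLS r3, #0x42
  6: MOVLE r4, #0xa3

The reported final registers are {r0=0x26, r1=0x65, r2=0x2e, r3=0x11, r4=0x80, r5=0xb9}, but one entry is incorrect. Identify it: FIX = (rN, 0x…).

[0] flags=1000 → (cmp)
[1] flags=1000 GE?F → skip
[2] flags=1000 VS?F → skip
[3] flags=1000 CC?T → r5=0xb9
[4] flags=0010 → (cmp)
[5] flags=0010 LS?F → skip
[6] flags=0010 LE?F → skip

FIX = (r3, 0x12)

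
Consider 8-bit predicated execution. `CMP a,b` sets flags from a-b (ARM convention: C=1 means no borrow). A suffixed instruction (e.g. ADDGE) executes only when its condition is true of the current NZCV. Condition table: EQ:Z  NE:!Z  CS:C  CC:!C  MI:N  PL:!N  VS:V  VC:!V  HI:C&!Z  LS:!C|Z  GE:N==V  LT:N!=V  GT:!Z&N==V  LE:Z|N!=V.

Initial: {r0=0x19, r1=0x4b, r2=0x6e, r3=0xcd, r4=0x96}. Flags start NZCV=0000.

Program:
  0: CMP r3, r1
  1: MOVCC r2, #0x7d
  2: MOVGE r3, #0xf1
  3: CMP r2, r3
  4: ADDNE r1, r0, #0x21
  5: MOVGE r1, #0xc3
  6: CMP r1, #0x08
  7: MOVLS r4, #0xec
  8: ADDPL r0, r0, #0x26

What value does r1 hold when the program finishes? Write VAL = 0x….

[0] flags=1010 → (cmp)
[1] flags=1010 CC?F → skip
[2] flags=1010 GE?F → skip
[3] flags=1001 → (cmp)
[4] flags=1001 NE?T → r1=0x3a
[5] flags=1001 GE?T → r1=0xc3
[6] flags=1010 → (cmp)
[7] flags=1010 LS?F → skip
[8] flags=1010 PL?F → skip

VAL = 0xc3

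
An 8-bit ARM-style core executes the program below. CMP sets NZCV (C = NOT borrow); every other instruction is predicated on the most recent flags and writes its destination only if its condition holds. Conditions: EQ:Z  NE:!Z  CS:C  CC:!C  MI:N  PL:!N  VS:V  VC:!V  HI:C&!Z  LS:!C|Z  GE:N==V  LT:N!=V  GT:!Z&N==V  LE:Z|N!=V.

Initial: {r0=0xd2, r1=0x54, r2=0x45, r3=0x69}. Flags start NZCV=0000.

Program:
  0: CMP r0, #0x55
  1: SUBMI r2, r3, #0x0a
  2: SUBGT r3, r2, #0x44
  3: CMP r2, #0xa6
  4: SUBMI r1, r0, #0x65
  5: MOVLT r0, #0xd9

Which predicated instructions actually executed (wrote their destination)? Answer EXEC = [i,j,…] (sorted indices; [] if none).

EXEC = [4]

0: ✓ CMP  NZCV=0011
1: · SUBMI
2: · SUBGT
3: ✓ CMP  NZCV=1001
4: ✓ SUBMI  r1←0x6d
5: · MOVLT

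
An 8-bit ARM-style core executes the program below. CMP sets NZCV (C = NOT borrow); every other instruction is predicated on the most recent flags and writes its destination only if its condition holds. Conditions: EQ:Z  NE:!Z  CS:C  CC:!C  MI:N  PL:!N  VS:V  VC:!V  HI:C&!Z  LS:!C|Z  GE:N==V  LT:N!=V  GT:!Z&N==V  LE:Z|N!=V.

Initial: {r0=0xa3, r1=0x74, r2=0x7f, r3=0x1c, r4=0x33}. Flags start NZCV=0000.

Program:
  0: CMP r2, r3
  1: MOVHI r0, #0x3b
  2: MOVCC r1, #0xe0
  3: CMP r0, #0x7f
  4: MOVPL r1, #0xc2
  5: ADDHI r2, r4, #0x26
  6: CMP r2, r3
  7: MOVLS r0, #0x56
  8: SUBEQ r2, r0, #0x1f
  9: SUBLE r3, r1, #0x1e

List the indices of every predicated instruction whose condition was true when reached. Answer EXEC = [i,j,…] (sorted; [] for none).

EXEC = [1]

[0] flags=0010 → (cmp)
[1] flags=0010 HI?T → r0=0x3b
[2] flags=0010 CC?F → skip
[3] flags=1000 → (cmp)
[4] flags=1000 PL?F → skip
[5] flags=1000 HI?F → skip
[6] flags=0010 → (cmp)
[7] flags=0010 LS?F → skip
[8] flags=0010 EQ?F → skip
[9] flags=0010 LE?F → skip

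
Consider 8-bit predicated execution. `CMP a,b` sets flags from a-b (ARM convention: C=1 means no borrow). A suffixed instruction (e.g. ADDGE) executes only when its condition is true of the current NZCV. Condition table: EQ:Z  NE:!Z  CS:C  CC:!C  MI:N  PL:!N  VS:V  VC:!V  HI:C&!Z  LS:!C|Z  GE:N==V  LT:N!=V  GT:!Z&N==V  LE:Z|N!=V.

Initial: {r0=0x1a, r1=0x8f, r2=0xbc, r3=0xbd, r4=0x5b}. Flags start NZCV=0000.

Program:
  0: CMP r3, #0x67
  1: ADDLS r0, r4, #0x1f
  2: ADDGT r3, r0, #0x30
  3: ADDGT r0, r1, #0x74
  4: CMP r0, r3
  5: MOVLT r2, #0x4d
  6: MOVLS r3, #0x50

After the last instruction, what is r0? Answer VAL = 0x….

[0] flags=0011 → (cmp)
[1] flags=0011 LS?F → skip
[2] flags=0011 GT?F → skip
[3] flags=0011 GT?F → skip
[4] flags=0000 → (cmp)
[5] flags=0000 LT?F → skip
[6] flags=0000 LS?T → r3=0x50

VAL = 0x1a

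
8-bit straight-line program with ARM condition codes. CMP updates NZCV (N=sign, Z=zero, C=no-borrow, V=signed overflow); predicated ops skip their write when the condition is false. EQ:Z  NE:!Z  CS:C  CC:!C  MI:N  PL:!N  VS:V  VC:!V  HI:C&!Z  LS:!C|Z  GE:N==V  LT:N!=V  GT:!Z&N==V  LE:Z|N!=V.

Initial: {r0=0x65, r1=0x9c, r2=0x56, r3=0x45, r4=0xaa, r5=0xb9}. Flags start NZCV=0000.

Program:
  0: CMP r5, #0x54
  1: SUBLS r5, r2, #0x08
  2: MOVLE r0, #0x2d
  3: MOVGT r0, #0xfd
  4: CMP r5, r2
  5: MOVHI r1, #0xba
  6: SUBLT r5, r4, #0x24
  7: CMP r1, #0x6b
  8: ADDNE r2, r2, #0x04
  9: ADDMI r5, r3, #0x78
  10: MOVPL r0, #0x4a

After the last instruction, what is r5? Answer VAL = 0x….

[0] flags=0011 → (cmp)
[1] flags=0011 LS?F → skip
[2] flags=0011 LE?T → r0=0x2d
[3] flags=0011 GT?F → skip
[4] flags=0011 → (cmp)
[5] flags=0011 HI?T → r1=0xba
[6] flags=0011 LT?T → r5=0x86
[7] flags=0011 → (cmp)
[8] flags=0011 NE?T → r2=0x5a
[9] flags=0011 MI?F → skip
[10] flags=0011 PL?T → r0=0x4a

VAL = 0x86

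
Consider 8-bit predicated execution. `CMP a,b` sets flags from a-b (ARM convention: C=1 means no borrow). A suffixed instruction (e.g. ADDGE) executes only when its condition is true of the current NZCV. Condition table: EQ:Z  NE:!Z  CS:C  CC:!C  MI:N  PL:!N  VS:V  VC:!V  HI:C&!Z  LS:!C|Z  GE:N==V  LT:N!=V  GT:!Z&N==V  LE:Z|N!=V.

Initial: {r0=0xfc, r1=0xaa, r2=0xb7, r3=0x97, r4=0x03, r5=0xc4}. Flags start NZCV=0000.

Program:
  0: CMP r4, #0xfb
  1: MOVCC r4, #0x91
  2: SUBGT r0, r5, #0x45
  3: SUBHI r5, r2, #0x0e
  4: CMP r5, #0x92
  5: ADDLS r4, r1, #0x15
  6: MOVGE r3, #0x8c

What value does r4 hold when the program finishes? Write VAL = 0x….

0: ✓ CMP  NZCV=0000
1: ✓ MOVCC  r4←0x91
2: ✓ SUBGT  r0←0x7f
3: · SUBHI
4: ✓ CMP  NZCV=0010
5: · ADDLS
6: ✓ MOVGE  r3←0x8c

VAL = 0x91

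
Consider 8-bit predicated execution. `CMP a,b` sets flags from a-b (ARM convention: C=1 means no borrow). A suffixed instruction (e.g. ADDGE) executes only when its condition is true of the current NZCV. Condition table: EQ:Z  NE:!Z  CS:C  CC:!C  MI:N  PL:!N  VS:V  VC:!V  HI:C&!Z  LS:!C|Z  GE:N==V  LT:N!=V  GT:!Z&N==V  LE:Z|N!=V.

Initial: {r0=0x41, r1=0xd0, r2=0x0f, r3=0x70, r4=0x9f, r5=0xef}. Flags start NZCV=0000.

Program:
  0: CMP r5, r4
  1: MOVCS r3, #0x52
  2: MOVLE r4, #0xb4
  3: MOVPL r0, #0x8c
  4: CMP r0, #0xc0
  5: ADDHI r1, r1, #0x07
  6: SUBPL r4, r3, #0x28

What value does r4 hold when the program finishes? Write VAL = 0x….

[0] flags=0010 → (cmp)
[1] flags=0010 CS?T → r3=0x52
[2] flags=0010 LE?F → skip
[3] flags=0010 PL?T → r0=0x8c
[4] flags=1000 → (cmp)
[5] flags=1000 HI?F → skip
[6] flags=1000 PL?F → skip

VAL = 0x9f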